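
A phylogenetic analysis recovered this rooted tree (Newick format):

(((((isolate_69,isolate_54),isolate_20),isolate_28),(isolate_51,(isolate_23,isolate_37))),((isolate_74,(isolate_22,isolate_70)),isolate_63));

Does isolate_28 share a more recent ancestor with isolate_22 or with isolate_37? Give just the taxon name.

isolate_37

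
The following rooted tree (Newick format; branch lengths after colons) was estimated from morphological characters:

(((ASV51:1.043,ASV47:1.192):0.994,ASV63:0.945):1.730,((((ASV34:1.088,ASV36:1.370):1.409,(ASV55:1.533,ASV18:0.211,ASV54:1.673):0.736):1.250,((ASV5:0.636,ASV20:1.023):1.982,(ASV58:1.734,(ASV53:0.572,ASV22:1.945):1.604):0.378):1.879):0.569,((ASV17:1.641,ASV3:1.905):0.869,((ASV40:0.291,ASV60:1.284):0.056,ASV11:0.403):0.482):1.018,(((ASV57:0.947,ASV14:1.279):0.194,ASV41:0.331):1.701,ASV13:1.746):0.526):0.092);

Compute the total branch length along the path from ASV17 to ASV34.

The path runs ASV17 → … → MRCA → … → ASV34; the MRCA is the node subtending ((((ASV34,ASV36),(ASV55,ASV18,ASV54)),((ASV5,ASV20),(ASV58,(ASV53,ASV22)))),((ASV17,ASV3),((ASV40,ASV60),ASV11)),(((ASV57,ASV14),ASV41),ASV13)).
Branch lengths along that path: 1.641 + 0.869 + 1.018 + 0.569 + 1.250 + 1.409 + 1.088 = 7.844.

7.844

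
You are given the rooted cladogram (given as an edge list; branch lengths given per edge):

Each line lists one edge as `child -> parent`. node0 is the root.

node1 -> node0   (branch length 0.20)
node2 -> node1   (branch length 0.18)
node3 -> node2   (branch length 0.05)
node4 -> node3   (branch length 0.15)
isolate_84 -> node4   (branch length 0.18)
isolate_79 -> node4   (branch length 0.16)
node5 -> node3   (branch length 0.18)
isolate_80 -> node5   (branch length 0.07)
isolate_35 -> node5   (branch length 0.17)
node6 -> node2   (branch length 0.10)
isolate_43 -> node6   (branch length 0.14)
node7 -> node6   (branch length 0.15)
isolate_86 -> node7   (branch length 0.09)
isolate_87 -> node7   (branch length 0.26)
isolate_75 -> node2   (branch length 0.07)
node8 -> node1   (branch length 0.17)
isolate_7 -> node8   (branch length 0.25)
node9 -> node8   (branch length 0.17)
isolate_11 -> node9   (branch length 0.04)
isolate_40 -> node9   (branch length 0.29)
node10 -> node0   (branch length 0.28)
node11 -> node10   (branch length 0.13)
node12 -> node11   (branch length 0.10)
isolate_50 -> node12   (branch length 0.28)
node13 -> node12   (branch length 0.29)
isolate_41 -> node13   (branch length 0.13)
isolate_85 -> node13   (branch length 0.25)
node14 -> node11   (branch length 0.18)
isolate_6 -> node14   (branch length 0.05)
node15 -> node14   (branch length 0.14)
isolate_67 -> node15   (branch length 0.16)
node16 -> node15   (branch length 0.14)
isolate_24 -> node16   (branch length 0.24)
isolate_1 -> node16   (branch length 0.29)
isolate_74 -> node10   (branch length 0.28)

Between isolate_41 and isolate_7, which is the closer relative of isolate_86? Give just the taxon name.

The MRCA of isolate_86 and isolate_7 subtends ((((isolate_84,isolate_79),(isolate_80,isolate_35)),(isolate_43,(isolate_86,isolate_87)),isolate_75),(isolate_7,(isolate_11,isolate_40))) (11 taxa).
The MRCA of isolate_86 and isolate_41 is the root, subtending the entire tree (19 taxa).
The first is nested inside the second, so isolate_86 shares a more recent common ancestor with isolate_7.

isolate_7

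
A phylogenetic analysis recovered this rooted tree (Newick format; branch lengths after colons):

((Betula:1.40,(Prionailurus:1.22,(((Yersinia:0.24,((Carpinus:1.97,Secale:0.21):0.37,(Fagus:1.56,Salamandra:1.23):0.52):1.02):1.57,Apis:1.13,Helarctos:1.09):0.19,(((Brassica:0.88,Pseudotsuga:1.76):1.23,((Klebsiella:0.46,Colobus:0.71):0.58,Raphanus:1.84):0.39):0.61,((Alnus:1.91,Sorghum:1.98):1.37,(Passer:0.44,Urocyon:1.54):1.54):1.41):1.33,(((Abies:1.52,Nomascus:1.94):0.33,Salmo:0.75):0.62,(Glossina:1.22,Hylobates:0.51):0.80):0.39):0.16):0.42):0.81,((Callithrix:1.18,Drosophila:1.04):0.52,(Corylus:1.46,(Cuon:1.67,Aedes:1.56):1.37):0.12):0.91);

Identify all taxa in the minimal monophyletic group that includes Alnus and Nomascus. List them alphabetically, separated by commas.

Abies, Alnus, Apis, Brassica, Carpinus, Colobus, Fagus, Glossina, Helarctos, Hylobates, Klebsiella, Nomascus, Passer, Pseudotsuga, Raphanus, Salamandra, Salmo, Secale, Sorghum, Urocyon, Yersinia

Tracing Alnus: it sits inside (Alnus,Sorghum).
Tracing Nomascus: it sits inside (Abies,Nomascus).
The smallest clade enclosing both is (((Yersinia,((Carpinus,Secale),(Fagus,Salamandra))),Apis,Helarctos),(((Brassica,Pseudotsuga),((Klebsiella,Colobus),Raphanus)),((Alnus,Sorghum),(Passer,Urocyon))),(((Abies,Nomascus),Salmo),(Glossina,Hylobates))); the answer is its 21 terminal taxa in alphabetical order.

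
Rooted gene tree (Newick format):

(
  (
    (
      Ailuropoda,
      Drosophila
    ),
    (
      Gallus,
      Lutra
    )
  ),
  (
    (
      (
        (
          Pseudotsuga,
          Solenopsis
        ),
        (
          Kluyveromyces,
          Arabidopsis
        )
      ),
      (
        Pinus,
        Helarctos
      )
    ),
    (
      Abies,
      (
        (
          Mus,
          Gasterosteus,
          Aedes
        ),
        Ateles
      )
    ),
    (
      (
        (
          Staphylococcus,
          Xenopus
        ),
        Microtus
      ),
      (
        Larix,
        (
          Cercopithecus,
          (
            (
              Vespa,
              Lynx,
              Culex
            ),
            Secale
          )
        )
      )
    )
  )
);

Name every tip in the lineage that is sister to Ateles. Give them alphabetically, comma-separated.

Ateles attaches to the tree at the node subtending ((Mus,Gasterosteus,Aedes),Ateles).
The other lineage descending from that same node — the sister group — is (Mus,Gasterosteus,Aedes); its 3 tips in alphabetical order are the answer.

Aedes, Gasterosteus, Mus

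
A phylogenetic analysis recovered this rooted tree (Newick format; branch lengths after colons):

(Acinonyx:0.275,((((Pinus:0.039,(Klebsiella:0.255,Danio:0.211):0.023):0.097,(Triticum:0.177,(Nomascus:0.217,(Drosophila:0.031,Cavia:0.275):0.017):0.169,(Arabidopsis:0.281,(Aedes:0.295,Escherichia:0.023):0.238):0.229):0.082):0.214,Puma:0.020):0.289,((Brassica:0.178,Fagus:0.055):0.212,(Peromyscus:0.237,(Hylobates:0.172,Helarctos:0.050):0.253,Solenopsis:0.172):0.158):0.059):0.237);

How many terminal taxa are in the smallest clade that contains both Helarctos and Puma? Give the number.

17

The MRCA of Helarctos and Puma is the node subtending ((((Pinus,(Klebsiella,Danio)),(Triticum,(Nomascus,(Drosophila,Cavia)),(Arabidopsis,(Aedes,Escherichia)))),Puma),((Brassica,Fagus),(Peromyscus,(Hylobates,Helarctos),Solenopsis))).
That clade contains 17 terminal taxa: Aedes, Arabidopsis, Brassica, Cavia, Danio, Drosophila, Escherichia, Fagus, Helarctos, Hylobates, Klebsiella, Nomascus, Peromyscus, Pinus, Puma, Solenopsis, Triticum.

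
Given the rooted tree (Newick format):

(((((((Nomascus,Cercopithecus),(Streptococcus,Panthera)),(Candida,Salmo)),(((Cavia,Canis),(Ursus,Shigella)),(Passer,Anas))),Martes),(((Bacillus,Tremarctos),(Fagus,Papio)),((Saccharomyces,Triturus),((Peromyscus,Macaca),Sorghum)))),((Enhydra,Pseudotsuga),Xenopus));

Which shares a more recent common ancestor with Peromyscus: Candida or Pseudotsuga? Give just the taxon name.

Candida

The MRCA of Peromyscus and Candida subtends ((((((Nomascus,Cercopithecus),(Streptococcus,Panthera)),(Candida,Salmo)),(((Cavia,Canis),(Ursus,Shigella)),(Passer,Anas))),Martes),(((Bacillus,Tremarctos),(Fagus,Papio)),((Saccharomyces,Triturus),((Peromyscus,Macaca),Sorghum)))) (22 taxa).
The MRCA of Peromyscus and Pseudotsuga is the root, subtending the entire tree (25 taxa).
The first is nested inside the second, so Peromyscus shares a more recent common ancestor with Candida.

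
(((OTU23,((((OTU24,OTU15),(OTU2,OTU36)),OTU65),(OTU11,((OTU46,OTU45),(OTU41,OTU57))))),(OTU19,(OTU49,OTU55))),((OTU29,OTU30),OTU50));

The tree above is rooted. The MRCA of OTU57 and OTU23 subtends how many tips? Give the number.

The MRCA of OTU57 and OTU23 is the node subtending (OTU23,((((OTU24,OTU15),(OTU2,OTU36)),OTU65),(OTU11,((OTU46,OTU45),(OTU41,OTU57))))).
That clade contains 11 terminal taxa: OTU11, OTU15, OTU2, OTU23, OTU24, OTU36, OTU41, OTU45, OTU46, OTU57, OTU65.

11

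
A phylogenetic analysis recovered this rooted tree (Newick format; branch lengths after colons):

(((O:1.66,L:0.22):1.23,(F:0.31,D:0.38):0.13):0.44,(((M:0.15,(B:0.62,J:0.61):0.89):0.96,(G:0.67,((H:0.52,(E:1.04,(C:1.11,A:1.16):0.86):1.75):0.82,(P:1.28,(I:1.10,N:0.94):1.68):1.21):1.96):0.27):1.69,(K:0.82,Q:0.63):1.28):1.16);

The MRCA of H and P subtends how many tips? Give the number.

The MRCA of H and P is the node subtending ((H,(E,(C,A))),(P,(I,N))).
That clade contains 7 terminal taxa: A, C, E, H, I, N, P.

7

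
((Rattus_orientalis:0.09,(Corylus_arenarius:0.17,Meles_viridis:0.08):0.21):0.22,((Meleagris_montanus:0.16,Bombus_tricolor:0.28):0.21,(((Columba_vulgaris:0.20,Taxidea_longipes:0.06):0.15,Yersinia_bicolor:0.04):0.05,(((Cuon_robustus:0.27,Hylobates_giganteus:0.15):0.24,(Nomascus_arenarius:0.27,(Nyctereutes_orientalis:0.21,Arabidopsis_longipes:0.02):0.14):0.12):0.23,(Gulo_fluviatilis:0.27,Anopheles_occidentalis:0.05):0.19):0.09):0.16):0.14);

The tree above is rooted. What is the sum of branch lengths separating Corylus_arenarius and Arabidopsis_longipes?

1.50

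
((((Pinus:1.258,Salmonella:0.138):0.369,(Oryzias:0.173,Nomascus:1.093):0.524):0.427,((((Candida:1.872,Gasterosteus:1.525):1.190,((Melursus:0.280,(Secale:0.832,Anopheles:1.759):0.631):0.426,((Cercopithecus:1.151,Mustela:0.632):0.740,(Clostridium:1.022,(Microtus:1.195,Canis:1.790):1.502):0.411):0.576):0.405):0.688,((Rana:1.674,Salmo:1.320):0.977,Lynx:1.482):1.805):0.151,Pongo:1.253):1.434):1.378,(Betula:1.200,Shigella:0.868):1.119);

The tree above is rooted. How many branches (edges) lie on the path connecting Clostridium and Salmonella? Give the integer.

10

The MRCA of Clostridium and Salmonella is the node subtending (((Pinus,Salmonella),(Oryzias,Nomascus)),((((Candida,Gasterosteus),((Melursus,(Secale,Anopheles)),((Cercopithecus,Mustela),(Clostridium,(Microtus,Canis))))),((Rana,Salmo),Lynx)),Pongo)).
From Clostridium up to that node: 7 branches. From Salmonella up to the same node: 3 branches. Total: 7 + 3 = 10.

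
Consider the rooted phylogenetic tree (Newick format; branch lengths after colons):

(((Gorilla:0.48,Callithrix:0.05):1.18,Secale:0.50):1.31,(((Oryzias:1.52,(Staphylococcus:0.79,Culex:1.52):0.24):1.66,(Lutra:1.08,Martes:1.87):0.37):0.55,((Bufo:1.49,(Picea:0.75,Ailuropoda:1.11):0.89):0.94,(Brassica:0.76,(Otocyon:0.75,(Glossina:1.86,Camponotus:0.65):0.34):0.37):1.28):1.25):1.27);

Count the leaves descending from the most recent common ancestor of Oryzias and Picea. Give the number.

12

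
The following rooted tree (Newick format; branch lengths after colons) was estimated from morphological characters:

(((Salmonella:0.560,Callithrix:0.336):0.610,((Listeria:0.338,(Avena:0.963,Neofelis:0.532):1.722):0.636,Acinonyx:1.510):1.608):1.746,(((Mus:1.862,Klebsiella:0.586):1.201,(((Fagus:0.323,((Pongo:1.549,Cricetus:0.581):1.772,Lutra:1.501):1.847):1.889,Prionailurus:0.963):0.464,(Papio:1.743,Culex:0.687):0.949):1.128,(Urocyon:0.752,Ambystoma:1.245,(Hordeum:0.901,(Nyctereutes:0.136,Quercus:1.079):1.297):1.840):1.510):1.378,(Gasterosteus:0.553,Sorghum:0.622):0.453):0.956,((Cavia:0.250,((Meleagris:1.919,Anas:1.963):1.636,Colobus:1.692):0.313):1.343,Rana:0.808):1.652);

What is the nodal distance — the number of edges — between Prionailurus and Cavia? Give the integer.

8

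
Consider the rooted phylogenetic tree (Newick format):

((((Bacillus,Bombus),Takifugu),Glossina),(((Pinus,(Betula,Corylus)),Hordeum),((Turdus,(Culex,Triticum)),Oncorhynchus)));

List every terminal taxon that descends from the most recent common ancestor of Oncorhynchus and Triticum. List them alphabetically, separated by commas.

Culex, Oncorhynchus, Triticum, Turdus

Tracing Oncorhynchus: it sits inside ((Turdus,(Culex,Triticum)),Oncorhynchus).
Tracing Triticum: it sits inside (Culex,Triticum).
The smallest clade enclosing both is ((Turdus,(Culex,Triticum)),Oncorhynchus); the answer is its 4 terminal taxa in alphabetical order.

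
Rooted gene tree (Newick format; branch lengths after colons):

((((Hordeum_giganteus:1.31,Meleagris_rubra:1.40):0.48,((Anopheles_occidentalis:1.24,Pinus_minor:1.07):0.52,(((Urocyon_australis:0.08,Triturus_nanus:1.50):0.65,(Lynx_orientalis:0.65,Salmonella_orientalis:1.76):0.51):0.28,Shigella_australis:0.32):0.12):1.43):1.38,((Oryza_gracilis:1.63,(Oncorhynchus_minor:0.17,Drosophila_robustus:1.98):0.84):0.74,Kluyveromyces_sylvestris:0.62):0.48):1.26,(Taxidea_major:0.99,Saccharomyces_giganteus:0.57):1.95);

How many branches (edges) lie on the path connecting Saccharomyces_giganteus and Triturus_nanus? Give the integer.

The MRCA of Saccharomyces_giganteus and Triturus_nanus is the root of the tree.
From Saccharomyces_giganteus up to that node: 2 branches. From Triturus_nanus up to the same node: 7 branches. Total: 2 + 7 = 9.

9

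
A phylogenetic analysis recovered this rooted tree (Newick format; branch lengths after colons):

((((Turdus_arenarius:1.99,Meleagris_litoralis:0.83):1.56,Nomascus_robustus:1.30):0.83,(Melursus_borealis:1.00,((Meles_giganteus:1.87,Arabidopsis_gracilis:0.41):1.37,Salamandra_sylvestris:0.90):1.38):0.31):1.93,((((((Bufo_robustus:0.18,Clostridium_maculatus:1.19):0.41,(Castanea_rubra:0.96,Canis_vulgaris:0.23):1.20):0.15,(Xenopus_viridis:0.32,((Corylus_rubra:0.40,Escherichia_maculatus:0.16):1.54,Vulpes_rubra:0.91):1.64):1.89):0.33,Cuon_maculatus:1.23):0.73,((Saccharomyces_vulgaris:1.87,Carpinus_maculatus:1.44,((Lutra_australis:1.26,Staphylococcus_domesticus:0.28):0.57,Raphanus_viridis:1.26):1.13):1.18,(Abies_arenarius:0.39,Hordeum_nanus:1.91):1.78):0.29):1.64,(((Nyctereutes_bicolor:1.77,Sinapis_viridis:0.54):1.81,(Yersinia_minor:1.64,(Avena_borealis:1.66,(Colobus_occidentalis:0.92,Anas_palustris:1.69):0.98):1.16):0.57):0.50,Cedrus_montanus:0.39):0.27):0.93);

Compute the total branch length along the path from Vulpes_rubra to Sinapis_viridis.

The path runs Vulpes_rubra → … → MRCA → … → Sinapis_viridis; the MRCA is the node subtending ((((((Bufo_robustus,Clostridium_maculatus),(Castanea_rubra,Canis_vulgaris)),(Xenopus_viridis,((Corylus_rubra,Escherichia_maculatus),Vulpes_rubra))),Cuon_maculatus),((Saccharomyces_vulgaris,Carpinus_maculatus,((Lutra_australis,Staphylococcus_domesticus),Raphanus_viridis)),(Abies_arenarius,Hordeum_nanus))),(((Nyctereutes_bicolor,Sinapis_viridis),(Yersinia_minor,(Avena_borealis,(Colobus_occidentalis,Anas_palustris)))),Cedrus_montanus)).
Branch lengths along that path: 0.91 + 1.64 + 1.89 + 0.33 + 0.73 + 1.64 + 0.27 + 0.50 + 1.81 + 0.54 = 10.26.

10.26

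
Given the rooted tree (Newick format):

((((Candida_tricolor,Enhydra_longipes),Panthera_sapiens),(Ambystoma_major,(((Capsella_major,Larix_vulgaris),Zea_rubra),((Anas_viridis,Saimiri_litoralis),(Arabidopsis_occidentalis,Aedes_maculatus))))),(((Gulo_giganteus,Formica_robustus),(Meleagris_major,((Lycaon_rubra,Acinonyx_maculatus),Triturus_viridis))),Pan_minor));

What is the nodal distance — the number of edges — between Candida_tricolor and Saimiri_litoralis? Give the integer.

The MRCA of Candida_tricolor and Saimiri_litoralis is the node subtending (((Candida_tricolor,Enhydra_longipes),Panthera_sapiens),(Ambystoma_major,(((Capsella_major,Larix_vulgaris),Zea_rubra),((Anas_viridis,Saimiri_litoralis),(Arabidopsis_occidentalis,Aedes_maculatus))))).
From Candida_tricolor up to that node: 3 branches. From Saimiri_litoralis up to the same node: 5 branches. Total: 3 + 5 = 8.

8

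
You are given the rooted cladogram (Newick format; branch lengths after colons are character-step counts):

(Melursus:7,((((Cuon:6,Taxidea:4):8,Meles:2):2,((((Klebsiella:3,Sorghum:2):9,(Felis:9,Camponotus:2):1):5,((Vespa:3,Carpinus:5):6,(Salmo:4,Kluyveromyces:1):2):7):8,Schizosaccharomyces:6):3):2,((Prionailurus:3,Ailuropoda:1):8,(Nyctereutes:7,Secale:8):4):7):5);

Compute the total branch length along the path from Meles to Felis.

30

The path runs Meles → … → MRCA → … → Felis; the MRCA is the node subtending (((Cuon,Taxidea),Meles),((((Klebsiella,Sorghum),(Felis,Camponotus)),((Vespa,Carpinus),(Salmo,Kluyveromyces))),Schizosaccharomyces)).
Branch lengths along that path: 2 + 2 + 3 + 8 + 5 + 1 + 9 = 30.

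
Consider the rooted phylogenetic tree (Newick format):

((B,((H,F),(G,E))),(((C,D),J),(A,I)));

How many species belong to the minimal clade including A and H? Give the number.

The MRCA of A and H is the root, so the clade is the entire tree.
That clade contains 10 terminal taxa: A, B, C, D, E, F, G, H, I, J.

10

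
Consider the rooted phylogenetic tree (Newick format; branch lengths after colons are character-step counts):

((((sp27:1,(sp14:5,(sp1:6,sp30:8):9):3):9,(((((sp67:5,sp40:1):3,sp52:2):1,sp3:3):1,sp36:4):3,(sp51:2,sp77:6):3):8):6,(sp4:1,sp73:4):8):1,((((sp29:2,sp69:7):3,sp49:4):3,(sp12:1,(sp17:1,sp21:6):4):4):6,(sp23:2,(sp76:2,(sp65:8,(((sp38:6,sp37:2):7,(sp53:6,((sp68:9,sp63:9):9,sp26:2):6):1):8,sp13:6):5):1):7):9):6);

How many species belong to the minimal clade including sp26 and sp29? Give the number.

The MRCA of sp26 and sp29 is the node subtending ((((sp29,sp69),sp49),(sp12,(sp17,sp21))),(sp23,(sp76,(sp65,(((sp38,sp37),(sp53,((sp68,sp63),sp26))),sp13))))).
That clade contains 16 terminal taxa: sp12, sp13, sp17, sp21, sp23, sp26, sp29, sp37, sp38, sp49, sp53, sp63, sp65, sp68, sp69, sp76.

16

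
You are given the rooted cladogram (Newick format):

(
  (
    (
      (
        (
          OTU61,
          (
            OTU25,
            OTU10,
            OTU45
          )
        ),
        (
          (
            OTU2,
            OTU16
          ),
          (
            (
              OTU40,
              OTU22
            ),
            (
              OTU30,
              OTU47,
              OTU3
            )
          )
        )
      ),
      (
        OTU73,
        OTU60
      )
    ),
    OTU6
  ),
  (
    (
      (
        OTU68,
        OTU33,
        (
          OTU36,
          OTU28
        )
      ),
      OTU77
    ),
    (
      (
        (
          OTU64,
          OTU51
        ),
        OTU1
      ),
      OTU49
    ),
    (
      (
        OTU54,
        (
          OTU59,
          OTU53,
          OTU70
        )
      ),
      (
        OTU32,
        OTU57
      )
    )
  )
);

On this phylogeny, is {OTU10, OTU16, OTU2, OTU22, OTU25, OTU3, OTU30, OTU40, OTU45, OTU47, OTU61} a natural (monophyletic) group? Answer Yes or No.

The most recent common ancestor of these taxa subtends ((OTU61,(OTU25,OTU10,OTU45)),((OTU2,OTU16),((OTU40,OTU22),(OTU30,OTU47,OTU3)))).
That clade has exactly 11 tips — every listed taxon and nothing else — so the group is monophyletic.

Yes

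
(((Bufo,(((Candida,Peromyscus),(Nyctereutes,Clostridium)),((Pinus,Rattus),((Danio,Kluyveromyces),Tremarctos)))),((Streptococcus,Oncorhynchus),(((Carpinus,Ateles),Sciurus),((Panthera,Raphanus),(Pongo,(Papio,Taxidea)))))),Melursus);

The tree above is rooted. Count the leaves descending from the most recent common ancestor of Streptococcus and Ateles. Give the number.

The MRCA of Streptococcus and Ateles is the node subtending ((Streptococcus,Oncorhynchus),(((Carpinus,Ateles),Sciurus),((Panthera,Raphanus),(Pongo,(Papio,Taxidea))))).
That clade contains 10 terminal taxa: Ateles, Carpinus, Oncorhynchus, Panthera, Papio, Pongo, Raphanus, Sciurus, Streptococcus, Taxidea.

10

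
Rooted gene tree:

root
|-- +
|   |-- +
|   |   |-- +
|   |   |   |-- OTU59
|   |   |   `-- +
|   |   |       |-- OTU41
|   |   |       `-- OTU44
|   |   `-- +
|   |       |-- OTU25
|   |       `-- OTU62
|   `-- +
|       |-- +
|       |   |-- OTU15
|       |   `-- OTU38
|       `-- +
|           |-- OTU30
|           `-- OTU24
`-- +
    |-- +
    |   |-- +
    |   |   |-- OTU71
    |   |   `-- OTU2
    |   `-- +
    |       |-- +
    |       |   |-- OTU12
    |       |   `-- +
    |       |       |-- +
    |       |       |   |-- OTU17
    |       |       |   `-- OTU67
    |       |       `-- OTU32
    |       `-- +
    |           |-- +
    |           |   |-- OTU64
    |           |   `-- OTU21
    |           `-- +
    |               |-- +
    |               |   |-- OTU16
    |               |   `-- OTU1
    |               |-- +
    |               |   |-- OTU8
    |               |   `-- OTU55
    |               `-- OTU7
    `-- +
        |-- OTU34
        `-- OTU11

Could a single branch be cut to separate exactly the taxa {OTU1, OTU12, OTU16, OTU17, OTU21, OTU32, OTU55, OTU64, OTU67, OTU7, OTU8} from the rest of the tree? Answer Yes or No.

Yes

The most recent common ancestor of these taxa subtends ((OTU12,((OTU17,OTU67),OTU32)),((OTU64,OTU21),((OTU16,OTU1),(OTU8,OTU55),OTU7))).
That clade has exactly 11 tips — every listed taxon and nothing else — so the group is monophyletic.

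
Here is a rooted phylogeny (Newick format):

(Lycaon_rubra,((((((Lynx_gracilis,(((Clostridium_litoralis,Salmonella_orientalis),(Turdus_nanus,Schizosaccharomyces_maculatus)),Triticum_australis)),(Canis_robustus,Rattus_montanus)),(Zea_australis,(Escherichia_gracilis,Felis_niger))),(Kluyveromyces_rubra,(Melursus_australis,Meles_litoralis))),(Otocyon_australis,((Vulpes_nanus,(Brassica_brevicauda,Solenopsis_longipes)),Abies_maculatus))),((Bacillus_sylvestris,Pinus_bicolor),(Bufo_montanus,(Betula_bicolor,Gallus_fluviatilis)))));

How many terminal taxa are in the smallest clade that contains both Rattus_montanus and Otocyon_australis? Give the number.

The MRCA of Rattus_montanus and Otocyon_australis is the node subtending (((((Lynx_gracilis,(((Clostridium_litoralis,Salmonella_orientalis),(Turdus_nanus,Schizosaccharomyces_maculatus)),Triticum_australis)),(Canis_robustus,Rattus_montanus)),(Zea_australis,(Escherichia_gracilis,Felis_niger))),(Kluyveromyces_rubra,(Melursus_australis,Meles_litoralis))),(Otocyon_australis,((Vulpes_nanus,(Brassica_brevicauda,Solenopsis_longipes)),Abies_maculatus))).
That clade contains 19 terminal taxa: Abies_maculatus, Brassica_brevicauda, Canis_robustus, Clostridium_litoralis, Escherichia_gracilis, Felis_niger, Kluyveromyces_rubra, Lynx_gracilis, Meles_litoralis, Melursus_australis, Otocyon_australis, Rattus_montanus, Salmonella_orientalis, Schizosaccharomyces_maculatus, Solenopsis_longipes, Triticum_australis, Turdus_nanus, Vulpes_nanus, Zea_australis.

19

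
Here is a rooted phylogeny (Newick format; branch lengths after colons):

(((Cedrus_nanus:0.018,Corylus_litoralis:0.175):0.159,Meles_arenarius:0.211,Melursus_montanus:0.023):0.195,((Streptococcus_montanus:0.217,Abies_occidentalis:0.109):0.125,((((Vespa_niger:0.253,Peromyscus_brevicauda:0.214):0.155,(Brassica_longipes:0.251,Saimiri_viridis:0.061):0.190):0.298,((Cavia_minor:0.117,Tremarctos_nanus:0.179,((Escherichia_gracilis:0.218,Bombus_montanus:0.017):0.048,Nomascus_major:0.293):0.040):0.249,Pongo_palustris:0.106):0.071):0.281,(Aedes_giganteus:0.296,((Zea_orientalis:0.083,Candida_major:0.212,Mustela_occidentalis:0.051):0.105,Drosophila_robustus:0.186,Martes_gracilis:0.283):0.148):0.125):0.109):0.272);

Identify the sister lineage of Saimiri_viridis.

Brassica_longipes

Saimiri_viridis attaches to the tree at the node subtending (Brassica_longipes,Saimiri_viridis).
The other lineage descending from that same node — the sister group — is the single tip Brassica_longipes.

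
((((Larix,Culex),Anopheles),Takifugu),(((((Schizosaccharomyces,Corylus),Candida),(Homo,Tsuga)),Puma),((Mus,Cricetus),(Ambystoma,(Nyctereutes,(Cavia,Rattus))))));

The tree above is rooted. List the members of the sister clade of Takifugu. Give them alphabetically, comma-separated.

Takifugu attaches to the tree at the node subtending (((Larix,Culex),Anopheles),Takifugu).
The other lineage descending from that same node — the sister group — is ((Larix,Culex),Anopheles); its 3 tips in alphabetical order are the answer.

Anopheles, Culex, Larix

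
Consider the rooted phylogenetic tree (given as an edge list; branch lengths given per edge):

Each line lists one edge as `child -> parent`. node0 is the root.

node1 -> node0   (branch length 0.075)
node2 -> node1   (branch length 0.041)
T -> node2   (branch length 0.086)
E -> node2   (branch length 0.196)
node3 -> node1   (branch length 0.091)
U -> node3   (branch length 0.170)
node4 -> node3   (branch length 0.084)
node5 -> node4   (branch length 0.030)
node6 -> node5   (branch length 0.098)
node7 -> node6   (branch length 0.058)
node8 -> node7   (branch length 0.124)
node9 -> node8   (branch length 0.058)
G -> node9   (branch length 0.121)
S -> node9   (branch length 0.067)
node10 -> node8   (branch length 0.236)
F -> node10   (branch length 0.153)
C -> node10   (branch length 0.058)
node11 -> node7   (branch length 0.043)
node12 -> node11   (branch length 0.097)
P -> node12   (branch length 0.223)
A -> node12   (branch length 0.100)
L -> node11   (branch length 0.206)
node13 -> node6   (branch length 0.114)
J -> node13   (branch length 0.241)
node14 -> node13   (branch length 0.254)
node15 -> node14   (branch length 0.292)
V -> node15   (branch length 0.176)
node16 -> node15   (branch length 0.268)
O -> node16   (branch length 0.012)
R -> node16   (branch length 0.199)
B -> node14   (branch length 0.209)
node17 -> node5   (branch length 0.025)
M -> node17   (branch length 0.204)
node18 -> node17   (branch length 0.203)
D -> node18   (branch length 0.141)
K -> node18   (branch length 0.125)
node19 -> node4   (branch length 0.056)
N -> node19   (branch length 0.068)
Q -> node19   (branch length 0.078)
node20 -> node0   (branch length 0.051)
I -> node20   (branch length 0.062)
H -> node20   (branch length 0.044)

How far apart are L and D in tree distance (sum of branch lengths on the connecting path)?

The path runs L → … → MRCA → … → D; the MRCA is the node subtending (((((G,S),(F,C)),((P,A),L)),(J,((V,(O,R)),B))),(M,(D,K))).
Branch lengths along that path: 0.206 + 0.043 + 0.058 + 0.098 + 0.025 + 0.203 + 0.141 = 0.774.

0.774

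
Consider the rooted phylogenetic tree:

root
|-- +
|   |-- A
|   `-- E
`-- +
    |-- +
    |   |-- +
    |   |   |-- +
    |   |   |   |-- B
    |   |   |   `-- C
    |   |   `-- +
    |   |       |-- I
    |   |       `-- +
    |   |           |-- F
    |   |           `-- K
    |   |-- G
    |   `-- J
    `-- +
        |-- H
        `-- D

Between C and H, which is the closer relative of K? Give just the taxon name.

C

The MRCA of K and C subtends ((B,C),(I,(F,K))) (5 taxa).
The MRCA of K and H subtends ((((B,C),(I,(F,K))),G,J),(H,D)) (9 taxa).
The first is nested inside the second, so K shares a more recent common ancestor with C.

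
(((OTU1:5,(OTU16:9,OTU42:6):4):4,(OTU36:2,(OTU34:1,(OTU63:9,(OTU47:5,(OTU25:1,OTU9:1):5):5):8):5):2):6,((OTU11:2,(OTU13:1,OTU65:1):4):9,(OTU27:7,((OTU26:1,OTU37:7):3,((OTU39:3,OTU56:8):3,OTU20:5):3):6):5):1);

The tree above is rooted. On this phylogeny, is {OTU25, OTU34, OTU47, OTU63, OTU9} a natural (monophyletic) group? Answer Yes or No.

Yes

The most recent common ancestor of these taxa subtends (OTU34,(OTU63,(OTU47,(OTU25,OTU9)))).
That clade has exactly 5 tips — every listed taxon and nothing else — so the group is monophyletic.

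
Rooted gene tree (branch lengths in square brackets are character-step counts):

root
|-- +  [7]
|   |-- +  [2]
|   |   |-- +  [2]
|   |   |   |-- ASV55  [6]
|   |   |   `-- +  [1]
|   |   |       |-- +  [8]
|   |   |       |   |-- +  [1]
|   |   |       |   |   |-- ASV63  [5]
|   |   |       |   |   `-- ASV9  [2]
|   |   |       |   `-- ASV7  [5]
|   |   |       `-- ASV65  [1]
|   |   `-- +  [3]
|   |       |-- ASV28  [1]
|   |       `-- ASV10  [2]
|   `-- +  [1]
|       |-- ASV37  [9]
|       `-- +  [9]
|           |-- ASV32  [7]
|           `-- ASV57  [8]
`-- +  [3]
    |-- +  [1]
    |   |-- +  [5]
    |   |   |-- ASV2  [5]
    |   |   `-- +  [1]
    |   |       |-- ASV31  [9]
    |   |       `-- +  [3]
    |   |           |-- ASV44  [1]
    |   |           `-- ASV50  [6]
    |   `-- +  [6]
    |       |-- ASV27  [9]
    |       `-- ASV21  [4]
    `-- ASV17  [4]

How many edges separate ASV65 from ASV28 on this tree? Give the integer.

5

The MRCA of ASV65 and ASV28 is the node subtending ((ASV55,(((ASV63,ASV9),ASV7),ASV65)),(ASV28,ASV10)).
From ASV65 up to that node: 3 branches. From ASV28 up to the same node: 2 branches. Total: 3 + 2 = 5.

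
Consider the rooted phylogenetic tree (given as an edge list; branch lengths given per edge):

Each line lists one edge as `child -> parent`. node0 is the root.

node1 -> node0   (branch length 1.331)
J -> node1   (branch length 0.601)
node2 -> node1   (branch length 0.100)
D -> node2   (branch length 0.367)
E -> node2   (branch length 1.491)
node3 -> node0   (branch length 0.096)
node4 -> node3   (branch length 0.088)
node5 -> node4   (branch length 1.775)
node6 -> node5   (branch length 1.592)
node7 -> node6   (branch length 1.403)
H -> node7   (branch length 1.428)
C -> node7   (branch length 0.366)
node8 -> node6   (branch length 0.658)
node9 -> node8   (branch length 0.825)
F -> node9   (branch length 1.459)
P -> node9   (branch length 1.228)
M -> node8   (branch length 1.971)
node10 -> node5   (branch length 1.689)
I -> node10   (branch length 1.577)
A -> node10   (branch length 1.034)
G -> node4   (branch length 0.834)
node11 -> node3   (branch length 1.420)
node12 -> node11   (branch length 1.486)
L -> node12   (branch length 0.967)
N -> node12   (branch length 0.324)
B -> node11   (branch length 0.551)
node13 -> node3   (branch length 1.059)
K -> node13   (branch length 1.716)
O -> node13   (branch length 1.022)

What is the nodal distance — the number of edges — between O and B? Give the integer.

4

The MRCA of O and B is the node subtending (((((H,C),((F,P),M)),(I,A)),G),((L,N),B),(K,O)).
From O up to that node: 2 branches. From B up to the same node: 2 branches. Total: 2 + 2 = 4.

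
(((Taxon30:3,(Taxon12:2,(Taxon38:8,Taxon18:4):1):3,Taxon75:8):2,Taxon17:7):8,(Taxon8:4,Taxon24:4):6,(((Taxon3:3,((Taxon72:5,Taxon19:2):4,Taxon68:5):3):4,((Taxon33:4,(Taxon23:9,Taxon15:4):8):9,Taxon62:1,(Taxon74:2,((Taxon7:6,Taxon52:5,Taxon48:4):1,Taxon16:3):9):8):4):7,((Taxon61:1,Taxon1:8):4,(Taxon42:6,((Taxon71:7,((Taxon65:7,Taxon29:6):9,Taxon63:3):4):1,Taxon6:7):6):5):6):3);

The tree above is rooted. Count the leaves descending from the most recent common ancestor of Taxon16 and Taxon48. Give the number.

The MRCA of Taxon16 and Taxon48 is the node subtending ((Taxon7,Taxon52,Taxon48),Taxon16).
That clade contains 4 terminal taxa: Taxon16, Taxon48, Taxon52, Taxon7.

4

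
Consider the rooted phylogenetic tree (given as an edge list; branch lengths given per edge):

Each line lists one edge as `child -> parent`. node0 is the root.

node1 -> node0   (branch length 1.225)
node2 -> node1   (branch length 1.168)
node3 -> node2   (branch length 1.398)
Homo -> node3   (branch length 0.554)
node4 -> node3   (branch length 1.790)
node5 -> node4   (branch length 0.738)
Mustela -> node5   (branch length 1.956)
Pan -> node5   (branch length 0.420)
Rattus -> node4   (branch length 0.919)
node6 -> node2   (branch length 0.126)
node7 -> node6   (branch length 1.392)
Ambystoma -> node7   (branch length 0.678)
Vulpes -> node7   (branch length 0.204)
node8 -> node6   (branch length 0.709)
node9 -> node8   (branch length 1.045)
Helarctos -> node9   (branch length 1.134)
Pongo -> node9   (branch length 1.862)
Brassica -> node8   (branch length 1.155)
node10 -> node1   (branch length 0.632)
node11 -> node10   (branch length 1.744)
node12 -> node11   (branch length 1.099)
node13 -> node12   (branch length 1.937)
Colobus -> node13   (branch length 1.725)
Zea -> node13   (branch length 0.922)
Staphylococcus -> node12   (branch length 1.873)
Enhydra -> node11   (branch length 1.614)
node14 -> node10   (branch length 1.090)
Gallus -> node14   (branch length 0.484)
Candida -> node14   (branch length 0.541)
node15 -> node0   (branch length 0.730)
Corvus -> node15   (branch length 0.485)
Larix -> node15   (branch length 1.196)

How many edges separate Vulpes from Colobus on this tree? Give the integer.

The MRCA of Vulpes and Colobus is the node subtending (((Homo,((Mustela,Pan),Rattus)),((Ambystoma,Vulpes),((Helarctos,Pongo),Brassica))),((((Colobus,Zea),Staphylococcus),Enhydra),(Gallus,Candida))).
From Vulpes up to that node: 4 branches. From Colobus up to the same node: 5 branches. Total: 4 + 5 = 9.

9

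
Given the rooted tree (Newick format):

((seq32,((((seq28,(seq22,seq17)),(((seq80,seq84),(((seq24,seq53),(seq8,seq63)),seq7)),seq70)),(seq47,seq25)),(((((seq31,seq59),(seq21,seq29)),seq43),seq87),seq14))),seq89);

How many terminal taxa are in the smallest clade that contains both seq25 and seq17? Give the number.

13

The MRCA of seq25 and seq17 is the node subtending (((seq28,(seq22,seq17)),(((seq80,seq84),(((seq24,seq53),(seq8,seq63)),seq7)),seq70)),(seq47,seq25)).
That clade contains 13 terminal taxa: seq17, seq22, seq24, seq25, seq28, seq47, seq53, seq63, seq7, seq70, seq8, seq80, seq84.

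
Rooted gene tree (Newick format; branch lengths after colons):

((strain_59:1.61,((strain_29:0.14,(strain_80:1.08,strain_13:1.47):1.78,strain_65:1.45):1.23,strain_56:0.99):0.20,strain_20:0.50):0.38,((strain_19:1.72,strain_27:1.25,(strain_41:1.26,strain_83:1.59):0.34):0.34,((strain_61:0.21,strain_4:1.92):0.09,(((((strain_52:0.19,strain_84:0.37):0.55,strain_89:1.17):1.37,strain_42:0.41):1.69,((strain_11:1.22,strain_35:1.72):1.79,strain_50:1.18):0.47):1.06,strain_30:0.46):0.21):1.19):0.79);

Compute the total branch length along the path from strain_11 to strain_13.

11.79

The path runs strain_11 → … → MRCA → … → strain_13; the MRCA is the root of the tree.
Branch lengths along that path: 1.22 + 1.79 + 0.47 + 1.06 + 0.21 + 1.19 + 0.79 + 0.38 + 0.20 + 1.23 + 1.78 + 1.47 = 11.79.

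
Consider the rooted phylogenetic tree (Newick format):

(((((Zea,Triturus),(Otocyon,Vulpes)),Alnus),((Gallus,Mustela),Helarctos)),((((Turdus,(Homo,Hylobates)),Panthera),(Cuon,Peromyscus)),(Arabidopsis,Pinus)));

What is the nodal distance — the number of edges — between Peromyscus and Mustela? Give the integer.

8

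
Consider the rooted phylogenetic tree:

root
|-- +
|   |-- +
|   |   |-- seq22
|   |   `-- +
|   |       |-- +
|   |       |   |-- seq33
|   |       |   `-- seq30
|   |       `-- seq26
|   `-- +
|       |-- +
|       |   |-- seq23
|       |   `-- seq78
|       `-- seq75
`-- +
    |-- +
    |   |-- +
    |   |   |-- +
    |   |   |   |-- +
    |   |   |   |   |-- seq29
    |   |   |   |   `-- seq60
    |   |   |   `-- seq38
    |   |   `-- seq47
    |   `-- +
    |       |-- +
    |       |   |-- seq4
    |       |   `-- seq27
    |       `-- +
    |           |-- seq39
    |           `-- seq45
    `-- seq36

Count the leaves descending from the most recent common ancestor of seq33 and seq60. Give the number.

The MRCA of seq33 and seq60 is the root, so the clade is the entire tree.
That clade contains 16 terminal taxa: seq22, seq23, seq26, seq27, seq29, seq30, seq33, seq36, seq38, seq39, seq4, seq45, seq47, seq60, seq75, seq78.

16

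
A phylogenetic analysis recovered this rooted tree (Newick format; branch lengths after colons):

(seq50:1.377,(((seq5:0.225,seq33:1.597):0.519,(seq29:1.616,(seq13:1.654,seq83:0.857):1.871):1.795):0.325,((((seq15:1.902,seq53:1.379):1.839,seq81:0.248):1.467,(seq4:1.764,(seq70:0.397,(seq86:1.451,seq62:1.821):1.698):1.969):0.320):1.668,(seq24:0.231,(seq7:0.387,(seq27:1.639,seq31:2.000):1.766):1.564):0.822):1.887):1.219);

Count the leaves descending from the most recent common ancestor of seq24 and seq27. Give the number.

4

The MRCA of seq24 and seq27 is the node subtending (seq24,(seq7,(seq27,seq31))).
That clade contains 4 terminal taxa: seq24, seq27, seq31, seq7.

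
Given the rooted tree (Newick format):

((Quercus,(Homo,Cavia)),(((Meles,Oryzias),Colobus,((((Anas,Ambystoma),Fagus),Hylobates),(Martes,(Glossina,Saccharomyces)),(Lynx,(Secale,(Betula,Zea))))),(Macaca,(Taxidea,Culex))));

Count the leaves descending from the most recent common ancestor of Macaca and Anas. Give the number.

The MRCA of Macaca and Anas is the node subtending (((Meles,Oryzias),Colobus,((((Anas,Ambystoma),Fagus),Hylobates),(Martes,(Glossina,Saccharomyces)),(Lynx,(Secale,(Betula,Zea))))),(Macaca,(Taxidea,Culex))).
That clade contains 17 terminal taxa: Ambystoma, Anas, Betula, Colobus, Culex, Fagus, Glossina, Hylobates, Lynx, Macaca, Martes, Meles, Oryzias, Saccharomyces, Secale, Taxidea, Zea.

17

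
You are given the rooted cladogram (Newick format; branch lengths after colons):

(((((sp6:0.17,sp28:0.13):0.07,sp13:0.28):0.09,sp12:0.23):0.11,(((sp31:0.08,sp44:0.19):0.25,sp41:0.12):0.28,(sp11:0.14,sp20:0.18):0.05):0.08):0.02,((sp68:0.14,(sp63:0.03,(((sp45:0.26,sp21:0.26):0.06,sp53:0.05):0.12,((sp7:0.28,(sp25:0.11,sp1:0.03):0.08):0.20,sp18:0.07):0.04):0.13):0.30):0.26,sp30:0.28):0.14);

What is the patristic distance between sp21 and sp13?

The path runs sp21 → … → MRCA → … → sp13; the MRCA is the root of the tree.
Branch lengths along that path: 0.26 + 0.06 + 0.12 + 0.13 + 0.30 + 0.26 + 0.14 + 0.02 + 0.11 + 0.09 + 0.28 = 1.77.

1.77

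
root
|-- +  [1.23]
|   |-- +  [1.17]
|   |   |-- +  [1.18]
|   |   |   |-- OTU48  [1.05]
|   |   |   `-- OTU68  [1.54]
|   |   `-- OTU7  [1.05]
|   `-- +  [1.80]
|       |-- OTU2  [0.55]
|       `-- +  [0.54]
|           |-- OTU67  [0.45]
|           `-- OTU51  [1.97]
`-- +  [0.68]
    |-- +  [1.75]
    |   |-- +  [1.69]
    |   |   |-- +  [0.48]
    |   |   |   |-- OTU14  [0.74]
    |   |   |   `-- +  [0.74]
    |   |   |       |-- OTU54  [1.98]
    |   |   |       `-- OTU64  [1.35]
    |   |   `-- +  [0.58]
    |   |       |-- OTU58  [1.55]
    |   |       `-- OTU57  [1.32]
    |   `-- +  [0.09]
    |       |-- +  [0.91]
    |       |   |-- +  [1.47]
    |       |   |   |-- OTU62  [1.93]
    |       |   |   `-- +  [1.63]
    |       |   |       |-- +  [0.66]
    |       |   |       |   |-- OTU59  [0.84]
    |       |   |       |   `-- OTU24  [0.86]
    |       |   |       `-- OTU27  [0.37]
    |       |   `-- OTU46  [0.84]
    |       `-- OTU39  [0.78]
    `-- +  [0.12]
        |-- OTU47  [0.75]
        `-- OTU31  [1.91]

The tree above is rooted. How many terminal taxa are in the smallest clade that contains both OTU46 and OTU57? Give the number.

11

The MRCA of OTU46 and OTU57 is the node subtending (((OTU14,(OTU54,OTU64)),(OTU58,OTU57)),(((OTU62,((OTU59,OTU24),OTU27)),OTU46),OTU39)).
That clade contains 11 terminal taxa: OTU14, OTU24, OTU27, OTU39, OTU46, OTU54, OTU57, OTU58, OTU59, OTU62, OTU64.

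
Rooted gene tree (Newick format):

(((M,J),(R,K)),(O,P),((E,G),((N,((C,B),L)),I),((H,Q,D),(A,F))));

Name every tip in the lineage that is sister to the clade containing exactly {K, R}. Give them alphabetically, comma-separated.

The clade containing exactly {K, R} attaches to the tree at the node subtending ((M,J),(R,K)).
The other lineage descending from that same node — the sister group — is (M,J); its 2 tips in alphabetical order are the answer.

J, M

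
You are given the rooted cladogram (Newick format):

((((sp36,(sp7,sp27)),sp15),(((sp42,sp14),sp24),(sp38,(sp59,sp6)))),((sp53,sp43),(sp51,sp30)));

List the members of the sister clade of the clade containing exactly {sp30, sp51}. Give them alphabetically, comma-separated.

sp43, sp53

The clade containing exactly {sp30, sp51} attaches to the tree at the node subtending ((sp53,sp43),(sp51,sp30)).
The other lineage descending from that same node — the sister group — is (sp53,sp43); its 2 tips in alphabetical order are the answer.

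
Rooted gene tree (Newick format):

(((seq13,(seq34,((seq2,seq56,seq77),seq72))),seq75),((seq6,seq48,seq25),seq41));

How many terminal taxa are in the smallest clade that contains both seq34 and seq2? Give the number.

5

The MRCA of seq34 and seq2 is the node subtending (seq34,((seq2,seq56,seq77),seq72)).
That clade contains 5 terminal taxa: seq2, seq34, seq56, seq72, seq77.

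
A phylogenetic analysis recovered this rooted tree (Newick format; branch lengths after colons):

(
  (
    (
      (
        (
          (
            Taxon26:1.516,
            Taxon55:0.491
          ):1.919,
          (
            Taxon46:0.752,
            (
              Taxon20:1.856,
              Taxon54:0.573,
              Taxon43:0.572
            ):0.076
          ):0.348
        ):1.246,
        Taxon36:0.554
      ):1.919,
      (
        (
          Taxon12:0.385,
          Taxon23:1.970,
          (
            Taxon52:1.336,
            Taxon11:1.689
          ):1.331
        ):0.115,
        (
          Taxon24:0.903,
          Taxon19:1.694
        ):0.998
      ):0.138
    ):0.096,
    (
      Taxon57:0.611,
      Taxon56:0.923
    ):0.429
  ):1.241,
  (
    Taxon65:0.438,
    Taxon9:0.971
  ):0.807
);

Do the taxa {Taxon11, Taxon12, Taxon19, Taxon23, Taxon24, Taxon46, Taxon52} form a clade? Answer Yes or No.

The MRCA of the listed taxa subtends ((((Taxon26,Taxon55),(Taxon46,(Taxon20,Taxon54,Taxon43))),Taxon36),((Taxon12,Taxon23,(Taxon52,Taxon11)),(Taxon24,Taxon19))).
That clade also contains Taxon20, Taxon26, Taxon36, Taxon43, Taxon54, Taxon55, which are not in the proposed group, so the group is not monophyletic.

No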